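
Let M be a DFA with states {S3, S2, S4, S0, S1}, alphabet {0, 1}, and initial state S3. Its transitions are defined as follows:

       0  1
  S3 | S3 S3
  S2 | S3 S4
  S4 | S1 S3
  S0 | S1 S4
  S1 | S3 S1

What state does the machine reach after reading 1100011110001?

Trace: S3 -1-> S3 -1-> S3 -0-> S3 -0-> S3 -0-> S3 -1-> S3 -1-> S3 -1-> S3 -1-> S3 -0-> S3 -0-> S3 -0-> S3 -1-> S3

S3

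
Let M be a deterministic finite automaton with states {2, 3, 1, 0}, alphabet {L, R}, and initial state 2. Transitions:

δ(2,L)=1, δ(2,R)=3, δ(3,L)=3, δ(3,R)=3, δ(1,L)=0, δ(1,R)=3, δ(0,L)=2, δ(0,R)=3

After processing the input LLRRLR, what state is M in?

2 → 1 → 0 → 3 → 3 → 3 → 3

3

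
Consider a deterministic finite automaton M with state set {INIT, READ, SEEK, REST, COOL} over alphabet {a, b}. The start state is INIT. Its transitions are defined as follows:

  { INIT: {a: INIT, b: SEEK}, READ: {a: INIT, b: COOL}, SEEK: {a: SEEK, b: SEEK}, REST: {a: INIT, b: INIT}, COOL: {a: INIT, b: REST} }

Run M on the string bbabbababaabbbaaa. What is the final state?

SEEK

Trace: INIT -b-> SEEK -b-> SEEK -a-> SEEK -b-> SEEK -b-> SEEK -a-> SEEK -b-> SEEK -a-> SEEK -b-> SEEK -a-> SEEK -a-> SEEK -b-> SEEK -b-> SEEK -b-> SEEK -a-> SEEK -a-> SEEK -a-> SEEK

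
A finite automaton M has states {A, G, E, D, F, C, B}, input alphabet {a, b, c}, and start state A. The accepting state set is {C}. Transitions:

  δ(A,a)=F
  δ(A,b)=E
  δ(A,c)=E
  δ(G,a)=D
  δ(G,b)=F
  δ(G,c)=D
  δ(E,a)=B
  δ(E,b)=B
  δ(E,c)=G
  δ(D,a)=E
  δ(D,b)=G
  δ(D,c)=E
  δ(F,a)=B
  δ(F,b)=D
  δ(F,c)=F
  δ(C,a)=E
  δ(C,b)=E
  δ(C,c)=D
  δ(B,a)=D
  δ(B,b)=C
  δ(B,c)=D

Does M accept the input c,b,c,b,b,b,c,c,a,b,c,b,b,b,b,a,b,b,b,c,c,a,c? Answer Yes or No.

A → E → B → D → G → F → D → E → G → D → G → D → G → F → D → G → D → G → F → D → E → G → D → E
End state E is not accepting.

No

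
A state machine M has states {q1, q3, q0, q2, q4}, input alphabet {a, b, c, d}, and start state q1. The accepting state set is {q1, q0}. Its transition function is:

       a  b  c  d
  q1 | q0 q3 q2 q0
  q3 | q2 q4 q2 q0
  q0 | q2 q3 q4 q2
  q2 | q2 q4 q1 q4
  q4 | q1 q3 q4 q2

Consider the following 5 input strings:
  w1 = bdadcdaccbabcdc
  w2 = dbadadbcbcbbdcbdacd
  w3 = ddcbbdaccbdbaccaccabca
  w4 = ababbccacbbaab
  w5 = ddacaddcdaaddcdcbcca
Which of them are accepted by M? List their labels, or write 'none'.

w2, w5

w1:
  start at q1
  read 'b': q1 → q3
  read 'd': q3 → q0
  read 'a': q0 → q2
  read 'd': q2 → q4
  read 'c': q4 → q4
  read 'd': q4 → q2
  read 'a': q2 → q2
  read 'c': q2 → q1
  read 'c': q1 → q2
  read 'b': q2 → q4
  read 'a': q4 → q1
  read 'b': q1 → q3
  read 'c': q3 → q2
  read 'd': q2 → q4
  read 'c': q4 → q4
  end q4, rejected
w2:
  start at q1
  read 'd': q1 → q0
  read 'b': q0 → q3
  read 'a': q3 → q2
  read 'd': q2 → q4
  read 'a': q4 → q1
  read 'd': q1 → q0
  read 'b': q0 → q3
  read 'c': q3 → q2
  read 'b': q2 → q4
  read 'c': q4 → q4
  read 'b': q4 → q3
  read 'b': q3 → q4
  read 'd': q4 → q2
  read 'c': q2 → q1
  read 'b': q1 → q3
  read 'd': q3 → q0
  read 'a': q0 → q2
  read 'c': q2 → q1
  read 'd': q1 → q0
  end q0, accepted
w3:
  start at q1
  read 'd': q1 → q0
  read 'd': q0 → q2
  read 'c': q2 → q1
  read 'b': q1 → q3
  read 'b': q3 → q4
  read 'd': q4 → q2
  read 'a': q2 → q2
  read 'c': q2 → q1
  read 'c': q1 → q2
  read 'b': q2 → q4
  read 'd': q4 → q2
  read 'b': q2 → q4
  read 'a': q4 → q1
  read 'c': q1 → q2
  read 'c': q2 → q1
  read 'a': q1 → q0
  read 'c': q0 → q4
  read 'c': q4 → q4
  read 'a': q4 → q1
  read 'b': q1 → q3
  read 'c': q3 → q2
  read 'a': q2 → q2
  end q2, rejected
w4:
  start at q1
  read 'a': q1 → q0
  read 'b': q0 → q3
  read 'a': q3 → q2
  read 'b': q2 → q4
  read 'b': q4 → q3
  read 'c': q3 → q2
  read 'c': q2 → q1
  read 'a': q1 → q0
  read 'c': q0 → q4
  read 'b': q4 → q3
  read 'b': q3 → q4
  read 'a': q4 → q1
  read 'a': q1 → q0
  read 'b': q0 → q3
  end q3, rejected
w5:
  start at q1
  read 'd': q1 → q0
  read 'd': q0 → q2
  read 'a': q2 → q2
  read 'c': q2 → q1
  read 'a': q1 → q0
  read 'd': q0 → q2
  read 'd': q2 → q4
  read 'c': q4 → q4
  read 'd': q4 → q2
  read 'a': q2 → q2
  read 'a': q2 → q2
  read 'd': q2 → q4
  read 'd': q4 → q2
  read 'c': q2 → q1
  read 'd': q1 → q0
  read 'c': q0 → q4
  read 'b': q4 → q3
  read 'c': q3 → q2
  read 'c': q2 → q1
  read 'a': q1 → q0
  end q0, accepted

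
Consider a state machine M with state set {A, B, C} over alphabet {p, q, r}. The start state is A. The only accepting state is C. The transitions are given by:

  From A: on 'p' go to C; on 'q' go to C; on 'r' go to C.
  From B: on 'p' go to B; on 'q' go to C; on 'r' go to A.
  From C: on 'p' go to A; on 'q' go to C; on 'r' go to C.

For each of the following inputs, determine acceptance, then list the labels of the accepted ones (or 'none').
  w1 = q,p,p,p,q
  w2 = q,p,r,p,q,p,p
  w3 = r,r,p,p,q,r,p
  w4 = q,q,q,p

w1, w2

w1: A → C → A → C → A → C  → end C, accepted
w2: A → C → A → C → A → C → A → C  → end C, accepted
w3: A → C → C → A → C → C → C → A  → end A, rejected
w4: A → C → C → C → A  → end A, rejected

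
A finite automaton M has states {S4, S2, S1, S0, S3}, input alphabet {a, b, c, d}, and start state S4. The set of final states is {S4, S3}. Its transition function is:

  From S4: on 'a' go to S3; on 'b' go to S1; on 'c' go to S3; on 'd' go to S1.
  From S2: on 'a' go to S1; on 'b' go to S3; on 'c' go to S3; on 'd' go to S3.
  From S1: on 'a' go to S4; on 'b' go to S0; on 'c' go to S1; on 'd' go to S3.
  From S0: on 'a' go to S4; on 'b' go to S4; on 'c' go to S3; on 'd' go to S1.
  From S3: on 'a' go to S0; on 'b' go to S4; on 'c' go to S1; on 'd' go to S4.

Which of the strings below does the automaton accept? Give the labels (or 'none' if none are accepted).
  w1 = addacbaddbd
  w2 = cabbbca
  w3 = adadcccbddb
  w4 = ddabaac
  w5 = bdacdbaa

w1: Trace: S4 -a-> S3 -d-> S4 -d-> S1 -a-> S4 -c-> S3 -b-> S4 -a-> S3 -d-> S4 -d-> S1 -b-> S0 -d-> S1  → end S1, rejected
w2: Trace: S4 -c-> S3 -a-> S0 -b-> S4 -b-> S1 -b-> S0 -c-> S3 -a-> S0  → end S0, rejected
w3: Trace: S4 -a-> S3 -d-> S4 -a-> S3 -d-> S4 -c-> S3 -c-> S1 -c-> S1 -b-> S0 -d-> S1 -d-> S3 -b-> S4  → end S4, accepted
w4: Trace: S4 -d-> S1 -d-> S3 -a-> S0 -b-> S4 -a-> S3 -a-> S0 -c-> S3  → end S3, accepted
w5: Trace: S4 -b-> S1 -d-> S3 -a-> S0 -c-> S3 -d-> S4 -b-> S1 -a-> S4 -a-> S3  → end S3, accepted

w3, w4, w5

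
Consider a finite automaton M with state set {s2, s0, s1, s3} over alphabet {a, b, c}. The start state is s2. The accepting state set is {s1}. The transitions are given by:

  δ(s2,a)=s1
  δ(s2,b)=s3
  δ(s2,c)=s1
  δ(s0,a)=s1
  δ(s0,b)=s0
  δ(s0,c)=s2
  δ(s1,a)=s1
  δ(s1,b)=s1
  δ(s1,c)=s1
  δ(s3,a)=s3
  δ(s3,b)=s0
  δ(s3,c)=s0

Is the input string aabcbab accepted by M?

s2 → s1 → s1 → s1 → s1 → s1 → s1 → s1
End state s1 is accepting.

Yes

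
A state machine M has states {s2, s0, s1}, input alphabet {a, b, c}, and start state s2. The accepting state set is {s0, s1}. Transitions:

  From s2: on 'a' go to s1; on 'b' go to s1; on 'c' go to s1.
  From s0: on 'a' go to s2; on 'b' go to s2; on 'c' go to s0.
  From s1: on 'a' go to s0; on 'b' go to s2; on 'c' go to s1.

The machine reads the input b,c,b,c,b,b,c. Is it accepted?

s2 → s1 → s1 → s2 → s1 → s2 → s1 → s1
End state s1 is accepting.

Yes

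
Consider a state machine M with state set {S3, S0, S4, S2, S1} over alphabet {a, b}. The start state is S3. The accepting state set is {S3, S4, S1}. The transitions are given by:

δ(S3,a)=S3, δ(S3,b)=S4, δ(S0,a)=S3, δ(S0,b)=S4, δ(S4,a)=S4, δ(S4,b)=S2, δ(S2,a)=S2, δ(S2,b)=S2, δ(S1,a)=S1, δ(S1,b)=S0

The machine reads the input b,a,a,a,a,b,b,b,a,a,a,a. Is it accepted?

No

S3 → S4 → S4 → S4 → S4 → S4 → S2 → S2 → S2 → S2 → S2 → S2 → S2
End state S2 is not accepting.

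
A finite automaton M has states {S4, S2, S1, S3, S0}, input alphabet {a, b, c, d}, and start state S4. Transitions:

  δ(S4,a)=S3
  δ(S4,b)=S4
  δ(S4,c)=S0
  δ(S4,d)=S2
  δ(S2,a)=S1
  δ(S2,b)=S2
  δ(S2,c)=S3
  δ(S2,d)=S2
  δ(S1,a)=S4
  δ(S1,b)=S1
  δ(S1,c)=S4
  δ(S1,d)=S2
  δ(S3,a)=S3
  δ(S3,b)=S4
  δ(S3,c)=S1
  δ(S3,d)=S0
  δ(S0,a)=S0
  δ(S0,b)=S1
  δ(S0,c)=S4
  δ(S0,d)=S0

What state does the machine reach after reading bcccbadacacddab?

S1

S4 → S4 → S0 → S4 → S0 → S1 → S4 → S2 → S1 → S4 → S3 → S1 → S2 → S2 → S1 → S1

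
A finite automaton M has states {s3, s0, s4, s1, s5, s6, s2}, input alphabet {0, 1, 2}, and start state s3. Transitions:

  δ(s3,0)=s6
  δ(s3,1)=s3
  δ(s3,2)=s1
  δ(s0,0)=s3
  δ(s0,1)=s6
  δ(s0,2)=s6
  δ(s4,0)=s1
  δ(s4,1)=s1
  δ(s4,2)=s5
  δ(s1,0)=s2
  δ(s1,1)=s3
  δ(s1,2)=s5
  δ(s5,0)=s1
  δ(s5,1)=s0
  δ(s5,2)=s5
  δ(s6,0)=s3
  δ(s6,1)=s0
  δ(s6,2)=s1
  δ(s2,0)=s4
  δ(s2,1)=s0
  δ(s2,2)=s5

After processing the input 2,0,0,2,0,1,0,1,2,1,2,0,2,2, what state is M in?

s3 → s1 → s2 → s4 → s5 → s1 → s3 → s6 → s0 → s6 → s0 → s6 → s3 → s1 → s5

s5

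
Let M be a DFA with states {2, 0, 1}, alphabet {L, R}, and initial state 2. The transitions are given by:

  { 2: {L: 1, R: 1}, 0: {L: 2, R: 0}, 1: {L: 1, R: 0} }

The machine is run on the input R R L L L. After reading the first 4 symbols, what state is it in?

2 → 1 → 0 → 2 → 1
After 4 symbols: 1.

1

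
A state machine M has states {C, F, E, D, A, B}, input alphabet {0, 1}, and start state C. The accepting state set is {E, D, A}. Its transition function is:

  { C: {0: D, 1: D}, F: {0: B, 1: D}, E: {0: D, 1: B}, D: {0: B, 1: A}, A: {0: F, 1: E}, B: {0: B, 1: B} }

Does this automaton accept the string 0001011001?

No

start at C
read '0': C → D
read '0': D → B
read '0': B → B
read '1': B → B
read '0': B → B
read '1': B → B
read '1': B → B
read '0': B → B
read '0': B → B
read '1': B → B
End state B is not accepting.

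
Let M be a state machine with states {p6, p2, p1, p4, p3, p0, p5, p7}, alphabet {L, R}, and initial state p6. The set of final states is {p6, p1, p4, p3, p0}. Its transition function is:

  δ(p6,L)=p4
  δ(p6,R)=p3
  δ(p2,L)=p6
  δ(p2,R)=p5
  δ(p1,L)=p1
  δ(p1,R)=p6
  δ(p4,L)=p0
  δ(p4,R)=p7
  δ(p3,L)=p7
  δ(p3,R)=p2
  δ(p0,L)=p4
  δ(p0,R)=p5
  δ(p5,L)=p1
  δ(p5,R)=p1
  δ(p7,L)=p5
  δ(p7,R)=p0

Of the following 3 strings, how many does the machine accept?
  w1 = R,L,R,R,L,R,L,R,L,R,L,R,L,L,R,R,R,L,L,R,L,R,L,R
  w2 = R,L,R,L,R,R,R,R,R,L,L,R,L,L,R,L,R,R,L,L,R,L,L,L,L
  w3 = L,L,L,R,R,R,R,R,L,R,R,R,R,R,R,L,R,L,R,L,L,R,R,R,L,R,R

1

w1:
  start at p6
  read 'R': p6 → p3
  read 'L': p3 → p7
  read 'R': p7 → p0
  read 'R': p0 → p5
  read 'L': p5 → p1
  read 'R': p1 → p6
  read 'L': p6 → p4
  read 'R': p4 → p7
  read 'L': p7 → p5
  read 'R': p5 → p1
  read 'L': p1 → p1
  read 'R': p1 → p6
  read 'L': p6 → p4
  read 'L': p4 → p0
  read 'R': p0 → p5
  read 'R': p5 → p1
  read 'R': p1 → p6
  read 'L': p6 → p4
  read 'L': p4 → p0
  read 'R': p0 → p5
  read 'L': p5 → p1
  read 'R': p1 → p6
  read 'L': p6 → p4
  read 'R': p4 → p7
  end p7, rejected
w2:
  start at p6
  read 'R': p6 → p3
  read 'L': p3 → p7
  read 'R': p7 → p0
  read 'L': p0 → p4
  read 'R': p4 → p7
  read 'R': p7 → p0
  read 'R': p0 → p5
  read 'R': p5 → p1
  read 'R': p1 → p6
  read 'L': p6 → p4
  read 'L': p4 → p0
  read 'R': p0 → p5
  read 'L': p5 → p1
  read 'L': p1 → p1
  read 'R': p1 → p6
  read 'L': p6 → p4
  read 'R': p4 → p7
  read 'R': p7 → p0
  read 'L': p0 → p4
  read 'L': p4 → p0
  read 'R': p0 → p5
  read 'L': p5 → p1
  read 'L': p1 → p1
  read 'L': p1 → p1
  read 'L': p1 → p1
  end p1, accepted
w3:
  start at p6
  read 'L': p6 → p4
  read 'L': p4 → p0
  read 'L': p0 → p4
  read 'R': p4 → p7
  read 'R': p7 → p0
  read 'R': p0 → p5
  read 'R': p5 → p1
  read 'R': p1 → p6
  read 'L': p6 → p4
  read 'R': p4 → p7
  read 'R': p7 → p0
  read 'R': p0 → p5
  read 'R': p5 → p1
  read 'R': p1 → p6
  read 'R': p6 → p3
  read 'L': p3 → p7
  read 'R': p7 → p0
  read 'L': p0 → p4
  read 'R': p4 → p7
  read 'L': p7 → p5
  read 'L': p5 → p1
  read 'R': p1 → p6
  read 'R': p6 → p3
  read 'R': p3 → p2
  read 'L': p2 → p6
  read 'R': p6 → p3
  read 'R': p3 → p2
  end p2, rejected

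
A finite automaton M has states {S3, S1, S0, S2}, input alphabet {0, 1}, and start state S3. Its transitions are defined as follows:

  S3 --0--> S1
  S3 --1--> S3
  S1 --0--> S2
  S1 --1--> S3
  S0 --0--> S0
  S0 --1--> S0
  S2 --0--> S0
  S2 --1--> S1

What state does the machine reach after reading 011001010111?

S3 → S1 → S3 → S3 → S1 → S2 → S1 → S2 → S1 → S2 → S1 → S3 → S3

S3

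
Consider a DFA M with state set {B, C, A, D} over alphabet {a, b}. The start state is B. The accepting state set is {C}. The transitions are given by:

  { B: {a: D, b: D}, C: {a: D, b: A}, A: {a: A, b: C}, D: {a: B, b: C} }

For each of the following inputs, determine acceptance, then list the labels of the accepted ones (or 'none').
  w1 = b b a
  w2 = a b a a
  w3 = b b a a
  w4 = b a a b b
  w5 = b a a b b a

none

w1: B → D → C → D  → end D, rejected
w2: B → D → C → D → B  → end B, rejected
w3: B → D → C → D → B  → end B, rejected
w4: B → D → B → D → C → A  → end A, rejected
w5: B → D → B → D → C → A → A  → end A, rejected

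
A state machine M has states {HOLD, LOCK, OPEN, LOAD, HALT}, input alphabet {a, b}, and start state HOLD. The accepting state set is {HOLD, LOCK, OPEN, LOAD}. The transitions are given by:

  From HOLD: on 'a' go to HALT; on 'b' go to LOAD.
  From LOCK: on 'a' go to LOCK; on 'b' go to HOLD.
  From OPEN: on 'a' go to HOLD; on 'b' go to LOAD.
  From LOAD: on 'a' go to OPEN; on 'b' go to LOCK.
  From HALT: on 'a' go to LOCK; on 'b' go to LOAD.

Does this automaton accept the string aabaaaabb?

Trace: HOLD -a-> HALT -a-> LOCK -b-> HOLD -a-> HALT -a-> LOCK -a-> LOCK -a-> LOCK -b-> HOLD -b-> LOAD
End state LOAD is accepting.

Yes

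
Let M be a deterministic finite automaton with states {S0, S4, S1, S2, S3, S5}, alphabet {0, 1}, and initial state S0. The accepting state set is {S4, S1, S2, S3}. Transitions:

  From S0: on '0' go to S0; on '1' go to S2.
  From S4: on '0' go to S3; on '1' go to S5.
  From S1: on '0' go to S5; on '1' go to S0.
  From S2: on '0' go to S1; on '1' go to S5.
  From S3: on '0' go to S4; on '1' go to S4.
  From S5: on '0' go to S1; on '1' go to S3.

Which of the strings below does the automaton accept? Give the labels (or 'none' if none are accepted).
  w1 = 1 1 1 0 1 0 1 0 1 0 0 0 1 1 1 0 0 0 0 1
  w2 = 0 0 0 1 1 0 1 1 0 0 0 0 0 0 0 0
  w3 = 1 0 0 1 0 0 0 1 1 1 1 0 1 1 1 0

w1, w3

w1: S0 → S2 → S5 → S3 → S4 → S5 → S1 → S0 → S0 → S2 → S1 → S5 → S1 → S0 → S2 → S5 → S1 → S5 → S1 → S5 → S3  → end S3, accepted
w2: S0 → S0 → S0 → S0 → S2 → S5 → S1 → S0 → S2 → S1 → S5 → S1 → S5 → S1 → S5 → S1 → S5  → end S5, rejected
w3: S0 → S2 → S1 → S5 → S3 → S4 → S3 → S4 → S5 → S3 → S4 → S5 → S1 → S0 → S2 → S5 → S1  → end S1, accepted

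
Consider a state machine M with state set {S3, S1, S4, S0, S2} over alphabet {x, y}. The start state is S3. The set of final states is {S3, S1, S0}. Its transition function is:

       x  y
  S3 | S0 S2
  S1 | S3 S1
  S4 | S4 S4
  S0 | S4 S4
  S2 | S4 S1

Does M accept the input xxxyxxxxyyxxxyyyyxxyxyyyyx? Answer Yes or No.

Trace: S3 -x-> S0 -x-> S4 -x-> S4 -y-> S4 -x-> S4 -x-> S4 -x-> S4 -x-> S4 -y-> S4 -y-> S4 -x-> S4 -x-> S4 -x-> S4 -y-> S4 -y-> S4 -y-> S4 -y-> S4 -x-> S4 -x-> S4 -y-> S4 -x-> S4 -y-> S4 -y-> S4 -y-> S4 -y-> S4 -x-> S4
End state S4 is not accepting.

No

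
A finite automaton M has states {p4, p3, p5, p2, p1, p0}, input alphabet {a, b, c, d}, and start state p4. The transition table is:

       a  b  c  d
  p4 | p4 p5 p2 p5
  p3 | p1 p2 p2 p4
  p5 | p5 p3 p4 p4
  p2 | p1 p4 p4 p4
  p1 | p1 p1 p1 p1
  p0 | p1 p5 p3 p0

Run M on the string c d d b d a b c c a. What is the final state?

start at p4
read 'c': p4 → p2
read 'd': p2 → p4
read 'd': p4 → p5
read 'b': p5 → p3
read 'd': p3 → p4
read 'a': p4 → p4
read 'b': p4 → p5
read 'c': p5 → p4
read 'c': p4 → p2
read 'a': p2 → p1

p1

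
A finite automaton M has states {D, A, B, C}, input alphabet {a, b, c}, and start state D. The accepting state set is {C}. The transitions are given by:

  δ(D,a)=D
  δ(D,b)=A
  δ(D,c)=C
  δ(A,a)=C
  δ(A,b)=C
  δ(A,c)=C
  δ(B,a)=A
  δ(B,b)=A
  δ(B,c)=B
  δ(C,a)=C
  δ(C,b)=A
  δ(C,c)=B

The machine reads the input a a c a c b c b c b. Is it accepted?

No

start at D
read 'a': D → D
read 'a': D → D
read 'c': D → C
read 'a': C → C
read 'c': C → B
read 'b': B → A
read 'c': A → C
read 'b': C → A
read 'c': A → C
read 'b': C → A
End state A is not accepting.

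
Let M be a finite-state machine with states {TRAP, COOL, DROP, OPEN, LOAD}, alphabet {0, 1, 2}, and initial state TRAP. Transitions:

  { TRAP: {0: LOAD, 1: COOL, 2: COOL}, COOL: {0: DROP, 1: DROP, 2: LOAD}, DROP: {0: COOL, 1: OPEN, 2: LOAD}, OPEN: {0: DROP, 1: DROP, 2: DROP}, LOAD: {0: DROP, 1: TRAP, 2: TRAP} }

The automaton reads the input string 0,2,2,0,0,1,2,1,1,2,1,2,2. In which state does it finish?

LOAD

Trace: TRAP -0-> LOAD -2-> TRAP -2-> COOL -0-> DROP -0-> COOL -1-> DROP -2-> LOAD -1-> TRAP -1-> COOL -2-> LOAD -1-> TRAP -2-> COOL -2-> LOAD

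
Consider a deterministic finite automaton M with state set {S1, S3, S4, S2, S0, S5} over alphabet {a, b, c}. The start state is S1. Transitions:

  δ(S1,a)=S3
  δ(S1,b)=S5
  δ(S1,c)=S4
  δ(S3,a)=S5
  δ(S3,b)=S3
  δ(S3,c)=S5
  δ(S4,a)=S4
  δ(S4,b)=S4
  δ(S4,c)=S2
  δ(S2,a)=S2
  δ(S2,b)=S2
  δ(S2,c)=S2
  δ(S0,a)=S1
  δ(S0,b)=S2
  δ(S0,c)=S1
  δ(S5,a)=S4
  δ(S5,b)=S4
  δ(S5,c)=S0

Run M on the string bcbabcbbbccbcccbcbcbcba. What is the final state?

Trace: S1 -b-> S5 -c-> S0 -b-> S2 -a-> S2 -b-> S2 -c-> S2 -b-> S2 -b-> S2 -b-> S2 -c-> S2 -c-> S2 -b-> S2 -c-> S2 -c-> S2 -c-> S2 -b-> S2 -c-> S2 -b-> S2 -c-> S2 -b-> S2 -c-> S2 -b-> S2 -a-> S2

S2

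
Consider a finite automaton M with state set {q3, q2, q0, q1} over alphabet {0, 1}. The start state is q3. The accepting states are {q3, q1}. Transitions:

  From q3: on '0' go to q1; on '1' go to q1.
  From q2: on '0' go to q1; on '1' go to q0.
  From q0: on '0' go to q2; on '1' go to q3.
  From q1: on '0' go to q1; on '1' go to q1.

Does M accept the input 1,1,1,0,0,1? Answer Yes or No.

Yes

q3 → q1 → q1 → q1 → q1 → q1 → q1
End state q1 is accepting.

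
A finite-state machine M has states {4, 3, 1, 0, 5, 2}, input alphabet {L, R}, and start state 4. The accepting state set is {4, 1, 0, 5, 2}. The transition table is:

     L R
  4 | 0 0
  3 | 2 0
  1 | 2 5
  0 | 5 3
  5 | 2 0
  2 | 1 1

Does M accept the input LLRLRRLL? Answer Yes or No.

Yes

Trace: 4 -L-> 0 -L-> 5 -R-> 0 -L-> 5 -R-> 0 -R-> 3 -L-> 2 -L-> 1
End state 1 is accepting.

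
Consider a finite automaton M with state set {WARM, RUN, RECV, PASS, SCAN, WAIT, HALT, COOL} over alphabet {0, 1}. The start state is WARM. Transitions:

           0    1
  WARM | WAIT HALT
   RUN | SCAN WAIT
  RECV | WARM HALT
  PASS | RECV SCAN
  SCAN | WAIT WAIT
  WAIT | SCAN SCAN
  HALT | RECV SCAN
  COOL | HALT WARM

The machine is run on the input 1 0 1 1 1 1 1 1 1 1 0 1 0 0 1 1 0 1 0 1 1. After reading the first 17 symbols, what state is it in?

WARM → HALT → RECV → HALT → SCAN → WAIT → SCAN → WAIT → SCAN → WAIT → SCAN → WAIT → SCAN → WAIT → SCAN → WAIT → SCAN → WAIT
After 17 symbols: WAIT.

WAIT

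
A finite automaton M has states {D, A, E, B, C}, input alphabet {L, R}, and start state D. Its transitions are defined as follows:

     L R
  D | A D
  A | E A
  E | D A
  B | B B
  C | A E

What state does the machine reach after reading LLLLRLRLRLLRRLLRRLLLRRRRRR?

A

start at D
read 'L': D → A
read 'L': A → E
read 'L': E → D
read 'L': D → A
read 'R': A → A
read 'L': A → E
read 'R': E → A
read 'L': A → E
read 'R': E → A
read 'L': A → E
read 'L': E → D
read 'R': D → D
read 'R': D → D
read 'L': D → A
read 'L': A → E
read 'R': E → A
read 'R': A → A
read 'L': A → E
read 'L': E → D
read 'L': D → A
read 'R': A → A
read 'R': A → A
read 'R': A → A
read 'R': A → A
read 'R': A → A
read 'R': A → A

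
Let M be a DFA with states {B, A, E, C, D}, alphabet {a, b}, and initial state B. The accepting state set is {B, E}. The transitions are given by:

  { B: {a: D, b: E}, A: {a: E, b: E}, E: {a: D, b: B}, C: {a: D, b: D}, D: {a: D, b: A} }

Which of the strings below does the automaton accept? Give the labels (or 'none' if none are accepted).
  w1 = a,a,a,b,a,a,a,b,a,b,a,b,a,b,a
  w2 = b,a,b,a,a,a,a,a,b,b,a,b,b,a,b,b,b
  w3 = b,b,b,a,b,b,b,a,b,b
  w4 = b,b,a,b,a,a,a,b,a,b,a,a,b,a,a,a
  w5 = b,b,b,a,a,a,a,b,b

w1: B → D → D → D → A → E → D → D → A → E → B → D → A → E → B → D  → end D, rejected
w2: B → E → D → A → E → D → D → D → D → A → E → D → A → E → D → A → E → B  → end B, accepted
w3: B → E → B → E → D → A → E → B → D → A → E  → end E, accepted
w4: B → E → B → D → A → E → D → D → A → E → B → D → D → A → E → D → D  → end D, rejected
w5: B → E → B → E → D → D → D → D → A → E  → end E, accepted

w2, w3, w5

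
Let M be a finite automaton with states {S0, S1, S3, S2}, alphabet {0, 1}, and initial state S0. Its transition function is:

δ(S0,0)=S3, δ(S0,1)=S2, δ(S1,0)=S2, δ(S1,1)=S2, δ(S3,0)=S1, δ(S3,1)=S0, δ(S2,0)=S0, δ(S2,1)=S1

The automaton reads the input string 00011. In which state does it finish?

Trace: S0 -0-> S3 -0-> S1 -0-> S2 -1-> S1 -1-> S2

S2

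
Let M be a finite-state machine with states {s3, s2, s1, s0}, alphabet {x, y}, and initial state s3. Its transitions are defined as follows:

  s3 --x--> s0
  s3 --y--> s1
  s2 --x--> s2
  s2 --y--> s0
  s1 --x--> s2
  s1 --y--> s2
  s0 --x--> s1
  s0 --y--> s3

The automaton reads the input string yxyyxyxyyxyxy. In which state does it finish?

s3 → s1 → s2 → s0 → s3 → s0 → s3 → s0 → s3 → s1 → s2 → s0 → s1 → s2

s2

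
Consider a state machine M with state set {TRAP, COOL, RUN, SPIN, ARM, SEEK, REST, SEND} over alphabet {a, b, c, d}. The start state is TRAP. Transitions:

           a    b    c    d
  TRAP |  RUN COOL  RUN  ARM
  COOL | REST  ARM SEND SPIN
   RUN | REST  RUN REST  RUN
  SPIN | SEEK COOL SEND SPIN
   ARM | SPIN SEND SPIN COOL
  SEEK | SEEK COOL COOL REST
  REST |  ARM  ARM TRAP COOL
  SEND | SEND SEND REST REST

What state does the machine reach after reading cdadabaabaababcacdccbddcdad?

start at TRAP
read 'c': TRAP → RUN
read 'd': RUN → RUN
read 'a': RUN → REST
read 'd': REST → COOL
read 'a': COOL → REST
read 'b': REST → ARM
read 'a': ARM → SPIN
read 'a': SPIN → SEEK
read 'b': SEEK → COOL
read 'a': COOL → REST
read 'a': REST → ARM
read 'b': ARM → SEND
read 'a': SEND → SEND
read 'b': SEND → SEND
read 'c': SEND → REST
read 'a': REST → ARM
read 'c': ARM → SPIN
read 'd': SPIN → SPIN
read 'c': SPIN → SEND
read 'c': SEND → REST
read 'b': REST → ARM
read 'd': ARM → COOL
read 'd': COOL → SPIN
read 'c': SPIN → SEND
read 'd': SEND → REST
read 'a': REST → ARM
read 'd': ARM → COOL

COOL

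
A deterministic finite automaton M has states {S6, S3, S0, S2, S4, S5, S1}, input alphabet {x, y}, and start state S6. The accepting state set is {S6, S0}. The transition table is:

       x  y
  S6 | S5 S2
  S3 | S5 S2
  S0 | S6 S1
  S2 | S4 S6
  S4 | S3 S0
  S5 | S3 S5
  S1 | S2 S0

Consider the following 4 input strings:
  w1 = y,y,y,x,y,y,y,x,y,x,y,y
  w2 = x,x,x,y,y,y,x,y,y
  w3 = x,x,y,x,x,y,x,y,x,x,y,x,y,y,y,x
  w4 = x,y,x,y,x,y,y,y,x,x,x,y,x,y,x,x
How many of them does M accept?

w1: Trace: S6 -y-> S2 -y-> S6 -y-> S2 -x-> S4 -y-> S0 -y-> S1 -y-> S0 -x-> S6 -y-> S2 -x-> S4 -y-> S0 -y-> S1  → end S1, rejected
w2: Trace: S6 -x-> S5 -x-> S3 -x-> S5 -y-> S5 -y-> S5 -y-> S5 -x-> S3 -y-> S2 -y-> S6  → end S6, accepted
w3: Trace: S6 -x-> S5 -x-> S3 -y-> S2 -x-> S4 -x-> S3 -y-> S2 -x-> S4 -y-> S0 -x-> S6 -x-> S5 -y-> S5 -x-> S3 -y-> S2 -y-> S6 -y-> S2 -x-> S4  → end S4, rejected
w4: Trace: S6 -x-> S5 -y-> S5 -x-> S3 -y-> S2 -x-> S4 -y-> S0 -y-> S1 -y-> S0 -x-> S6 -x-> S5 -x-> S3 -y-> S2 -x-> S4 -y-> S0 -x-> S6 -x-> S5  → end S5, rejected

1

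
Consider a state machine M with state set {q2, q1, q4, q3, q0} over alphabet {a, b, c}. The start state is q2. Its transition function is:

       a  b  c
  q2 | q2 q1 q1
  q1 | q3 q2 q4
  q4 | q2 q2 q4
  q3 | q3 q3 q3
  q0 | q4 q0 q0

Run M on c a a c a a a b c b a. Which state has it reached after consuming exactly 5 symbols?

q3

Trace: q2 -c-> q1 -a-> q3 -a-> q3 -c-> q3 -a-> q3
After 5 symbols: q3.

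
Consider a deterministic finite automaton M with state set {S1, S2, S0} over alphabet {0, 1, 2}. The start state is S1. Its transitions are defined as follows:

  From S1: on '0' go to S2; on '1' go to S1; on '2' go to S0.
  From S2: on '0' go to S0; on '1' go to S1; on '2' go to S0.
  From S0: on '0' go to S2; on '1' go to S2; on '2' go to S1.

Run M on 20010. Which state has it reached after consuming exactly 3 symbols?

S0

Trace: S1 -2-> S0 -0-> S2 -0-> S0
After 3 symbols: S0.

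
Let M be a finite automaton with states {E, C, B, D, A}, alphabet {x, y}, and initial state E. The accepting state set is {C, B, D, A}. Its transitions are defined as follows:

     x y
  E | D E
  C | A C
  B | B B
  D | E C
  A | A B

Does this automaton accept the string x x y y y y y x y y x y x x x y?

Yes

start at E
read 'x': E → D
read 'x': D → E
read 'y': E → E
read 'y': E → E
read 'y': E → E
read 'y': E → E
read 'y': E → E
read 'x': E → D
read 'y': D → C
read 'y': C → C
read 'x': C → A
read 'y': A → B
read 'x': B → B
read 'x': B → B
read 'x': B → B
read 'y': B → B
End state B is accepting.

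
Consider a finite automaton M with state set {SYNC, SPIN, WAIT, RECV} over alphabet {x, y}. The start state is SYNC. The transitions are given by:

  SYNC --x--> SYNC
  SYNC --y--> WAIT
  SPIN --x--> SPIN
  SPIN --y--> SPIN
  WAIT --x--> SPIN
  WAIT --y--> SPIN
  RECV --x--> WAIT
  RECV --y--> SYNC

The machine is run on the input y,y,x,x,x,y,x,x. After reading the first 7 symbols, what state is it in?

SPIN

Trace: SYNC -y-> WAIT -y-> SPIN -x-> SPIN -x-> SPIN -x-> SPIN -y-> SPIN -x-> SPIN
After 7 symbols: SPIN.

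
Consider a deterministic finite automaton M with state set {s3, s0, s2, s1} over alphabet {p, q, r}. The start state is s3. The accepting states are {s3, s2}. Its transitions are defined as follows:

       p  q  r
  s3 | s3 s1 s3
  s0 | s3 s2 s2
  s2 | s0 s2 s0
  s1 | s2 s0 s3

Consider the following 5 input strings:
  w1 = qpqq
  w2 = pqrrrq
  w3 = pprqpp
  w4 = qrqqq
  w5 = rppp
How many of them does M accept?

w1: Trace: s3 -q-> s1 -p-> s2 -q-> s2 -q-> s2  → end s2, accepted
w2: Trace: s3 -p-> s3 -q-> s1 -r-> s3 -r-> s3 -r-> s3 -q-> s1  → end s1, rejected
w3: Trace: s3 -p-> s3 -p-> s3 -r-> s3 -q-> s1 -p-> s2 -p-> s0  → end s0, rejected
w4: Trace: s3 -q-> s1 -r-> s3 -q-> s1 -q-> s0 -q-> s2  → end s2, accepted
w5: Trace: s3 -r-> s3 -p-> s3 -p-> s3 -p-> s3  → end s3, accepted

3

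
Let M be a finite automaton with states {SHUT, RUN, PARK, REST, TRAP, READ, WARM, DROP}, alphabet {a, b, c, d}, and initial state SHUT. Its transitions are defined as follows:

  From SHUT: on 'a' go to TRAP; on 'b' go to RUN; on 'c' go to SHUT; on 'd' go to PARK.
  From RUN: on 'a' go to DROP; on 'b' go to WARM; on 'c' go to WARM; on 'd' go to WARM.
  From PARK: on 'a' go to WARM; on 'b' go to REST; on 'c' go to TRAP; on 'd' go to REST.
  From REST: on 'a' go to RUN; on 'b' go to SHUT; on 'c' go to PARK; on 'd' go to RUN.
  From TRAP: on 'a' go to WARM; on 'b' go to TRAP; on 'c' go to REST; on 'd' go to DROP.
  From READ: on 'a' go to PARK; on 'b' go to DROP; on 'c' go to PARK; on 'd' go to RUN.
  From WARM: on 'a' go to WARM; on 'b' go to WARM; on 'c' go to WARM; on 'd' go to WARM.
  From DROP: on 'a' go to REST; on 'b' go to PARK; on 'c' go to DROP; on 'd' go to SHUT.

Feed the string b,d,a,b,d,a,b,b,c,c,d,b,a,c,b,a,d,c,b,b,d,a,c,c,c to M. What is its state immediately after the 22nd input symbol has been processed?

SHUT → RUN → WARM → WARM → WARM → WARM → WARM → WARM → WARM → WARM → WARM → WARM → WARM → WARM → WARM → WARM → WARM → WARM → WARM → WARM → WARM → WARM → WARM
After 22 symbols: WARM.

WARM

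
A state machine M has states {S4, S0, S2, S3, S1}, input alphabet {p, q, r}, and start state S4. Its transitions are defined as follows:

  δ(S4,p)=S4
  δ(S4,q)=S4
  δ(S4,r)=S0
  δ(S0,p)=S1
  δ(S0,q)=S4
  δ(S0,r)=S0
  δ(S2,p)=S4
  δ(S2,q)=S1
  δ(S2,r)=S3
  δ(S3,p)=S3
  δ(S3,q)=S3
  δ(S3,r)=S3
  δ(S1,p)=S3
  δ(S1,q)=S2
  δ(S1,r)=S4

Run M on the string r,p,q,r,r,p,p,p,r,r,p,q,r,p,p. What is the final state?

start at S4
read 'r': S4 → S0
read 'p': S0 → S1
read 'q': S1 → S2
read 'r': S2 → S3
read 'r': S3 → S3
read 'p': S3 → S3
read 'p': S3 → S3
read 'p': S3 → S3
read 'r': S3 → S3
read 'r': S3 → S3
read 'p': S3 → S3
read 'q': S3 → S3
read 'r': S3 → S3
read 'p': S3 → S3
read 'p': S3 → S3

S3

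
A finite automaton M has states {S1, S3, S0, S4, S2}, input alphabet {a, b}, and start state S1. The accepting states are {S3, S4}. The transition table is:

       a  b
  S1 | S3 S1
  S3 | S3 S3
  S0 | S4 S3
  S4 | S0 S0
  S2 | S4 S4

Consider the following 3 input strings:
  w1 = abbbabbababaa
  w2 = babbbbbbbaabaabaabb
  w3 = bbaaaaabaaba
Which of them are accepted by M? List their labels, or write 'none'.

w1: S1 → S3 → S3 → S3 → S3 → S3 → S3 → S3 → S3 → S3 → S3 → S3 → S3 → S3  → end S3, accepted
w2: S1 → S1 → S3 → S3 → S3 → S3 → S3 → S3 → S3 → S3 → S3 → S3 → S3 → S3 → S3 → S3 → S3 → S3 → S3 → S3  → end S3, accepted
w3: S1 → S1 → S1 → S3 → S3 → S3 → S3 → S3 → S3 → S3 → S3 → S3 → S3  → end S3, accepted

w1, w2, w3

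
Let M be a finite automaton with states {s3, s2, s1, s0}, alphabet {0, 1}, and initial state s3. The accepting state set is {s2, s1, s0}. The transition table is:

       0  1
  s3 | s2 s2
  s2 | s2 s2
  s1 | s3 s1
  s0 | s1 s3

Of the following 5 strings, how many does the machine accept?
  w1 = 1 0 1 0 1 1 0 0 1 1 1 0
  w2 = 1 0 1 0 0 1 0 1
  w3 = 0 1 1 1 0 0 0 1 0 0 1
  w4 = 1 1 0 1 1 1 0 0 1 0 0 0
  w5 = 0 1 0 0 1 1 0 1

w1:
  start at s3
  read '1': s3 → s2
  read '0': s2 → s2
  read '1': s2 → s2
  read '0': s2 → s2
  read '1': s2 → s2
  read '1': s2 → s2
  read '0': s2 → s2
  read '0': s2 → s2
  read '1': s2 → s2
  read '1': s2 → s2
  read '1': s2 → s2
  read '0': s2 → s2
  end s2, accepted
w2:
  start at s3
  read '1': s3 → s2
  read '0': s2 → s2
  read '1': s2 → s2
  read '0': s2 → s2
  read '0': s2 → s2
  read '1': s2 → s2
  read '0': s2 → s2
  read '1': s2 → s2
  end s2, accepted
w3:
  start at s3
  read '0': s3 → s2
  read '1': s2 → s2
  read '1': s2 → s2
  read '1': s2 → s2
  read '0': s2 → s2
  read '0': s2 → s2
  read '0': s2 → s2
  read '1': s2 → s2
  read '0': s2 → s2
  read '0': s2 → s2
  read '1': s2 → s2
  end s2, accepted
w4:
  start at s3
  read '1': s3 → s2
  read '1': s2 → s2
  read '0': s2 → s2
  read '1': s2 → s2
  read '1': s2 → s2
  read '1': s2 → s2
  read '0': s2 → s2
  read '0': s2 → s2
  read '1': s2 → s2
  read '0': s2 → s2
  read '0': s2 → s2
  read '0': s2 → s2
  end s2, accepted
w5:
  start at s3
  read '0': s3 → s2
  read '1': s2 → s2
  read '0': s2 → s2
  read '0': s2 → s2
  read '1': s2 → s2
  read '1': s2 → s2
  read '0': s2 → s2
  read '1': s2 → s2
  end s2, accepted

5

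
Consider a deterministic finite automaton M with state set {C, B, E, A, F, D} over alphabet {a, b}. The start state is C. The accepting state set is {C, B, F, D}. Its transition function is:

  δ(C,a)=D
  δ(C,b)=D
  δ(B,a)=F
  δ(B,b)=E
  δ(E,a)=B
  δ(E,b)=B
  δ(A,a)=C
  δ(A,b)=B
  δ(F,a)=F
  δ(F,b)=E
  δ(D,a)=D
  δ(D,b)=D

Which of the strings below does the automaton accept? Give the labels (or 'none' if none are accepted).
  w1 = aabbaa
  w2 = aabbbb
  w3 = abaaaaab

w1, w2, w3

w1: Trace: C -a-> D -a-> D -b-> D -b-> D -a-> D -a-> D  → end D, accepted
w2: Trace: C -a-> D -a-> D -b-> D -b-> D -b-> D -b-> D  → end D, accepted
w3: Trace: C -a-> D -b-> D -a-> D -a-> D -a-> D -a-> D -a-> D -b-> D  → end D, accepted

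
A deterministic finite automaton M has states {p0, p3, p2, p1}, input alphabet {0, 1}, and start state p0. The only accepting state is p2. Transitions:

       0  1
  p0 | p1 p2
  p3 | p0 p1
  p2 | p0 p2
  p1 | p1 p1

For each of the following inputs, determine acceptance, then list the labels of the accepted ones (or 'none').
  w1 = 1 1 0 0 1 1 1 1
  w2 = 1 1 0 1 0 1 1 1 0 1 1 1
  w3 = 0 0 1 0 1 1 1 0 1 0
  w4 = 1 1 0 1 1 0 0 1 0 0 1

w1: Trace: p0 -1-> p2 -1-> p2 -0-> p0 -0-> p1 -1-> p1 -1-> p1 -1-> p1 -1-> p1  → end p1, rejected
w2: Trace: p0 -1-> p2 -1-> p2 -0-> p0 -1-> p2 -0-> p0 -1-> p2 -1-> p2 -1-> p2 -0-> p0 -1-> p2 -1-> p2 -1-> p2  → end p2, accepted
w3: Trace: p0 -0-> p1 -0-> p1 -1-> p1 -0-> p1 -1-> p1 -1-> p1 -1-> p1 -0-> p1 -1-> p1 -0-> p1  → end p1, rejected
w4: Trace: p0 -1-> p2 -1-> p2 -0-> p0 -1-> p2 -1-> p2 -0-> p0 -0-> p1 -1-> p1 -0-> p1 -0-> p1 -1-> p1  → end p1, rejected

w2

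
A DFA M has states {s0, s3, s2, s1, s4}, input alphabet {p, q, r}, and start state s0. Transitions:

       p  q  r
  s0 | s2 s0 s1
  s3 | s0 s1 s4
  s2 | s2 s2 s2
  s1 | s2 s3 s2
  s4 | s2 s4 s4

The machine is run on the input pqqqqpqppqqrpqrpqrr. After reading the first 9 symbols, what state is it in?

s2

start at s0
read 'p': s0 → s2
read 'q': s2 → s2
read 'q': s2 → s2
read 'q': s2 → s2
read 'q': s2 → s2
read 'p': s2 → s2
read 'q': s2 → s2
read 'p': s2 → s2
read 'p': s2 → s2
After 9 symbols: s2.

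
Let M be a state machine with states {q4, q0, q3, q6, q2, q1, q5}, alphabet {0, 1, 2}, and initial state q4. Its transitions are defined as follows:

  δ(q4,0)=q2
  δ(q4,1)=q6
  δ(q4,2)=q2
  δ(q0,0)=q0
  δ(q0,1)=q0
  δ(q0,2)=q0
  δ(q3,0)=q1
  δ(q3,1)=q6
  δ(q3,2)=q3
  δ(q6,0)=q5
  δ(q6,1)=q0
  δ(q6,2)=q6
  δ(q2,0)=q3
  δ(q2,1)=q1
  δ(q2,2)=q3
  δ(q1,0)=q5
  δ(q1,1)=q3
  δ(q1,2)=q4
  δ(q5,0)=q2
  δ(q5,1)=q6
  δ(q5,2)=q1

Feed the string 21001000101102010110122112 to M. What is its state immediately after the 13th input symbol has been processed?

q0

start at q4
read '2': q4 → q2
read '1': q2 → q1
read '0': q1 → q5
read '0': q5 → q2
read '1': q2 → q1
read '0': q1 → q5
read '0': q5 → q2
read '0': q2 → q3
read '1': q3 → q6
read '0': q6 → q5
read '1': q5 → q6
read '1': q6 → q0
read '0': q0 → q0
After 13 symbols: q0.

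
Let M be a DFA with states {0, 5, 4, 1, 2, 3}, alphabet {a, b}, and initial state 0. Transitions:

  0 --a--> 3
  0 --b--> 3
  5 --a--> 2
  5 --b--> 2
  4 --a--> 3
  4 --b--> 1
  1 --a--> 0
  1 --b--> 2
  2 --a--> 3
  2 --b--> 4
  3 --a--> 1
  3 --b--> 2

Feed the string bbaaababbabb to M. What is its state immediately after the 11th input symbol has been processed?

start at 0
read 'b': 0 → 3
read 'b': 3 → 2
read 'a': 2 → 3
read 'a': 3 → 1
read 'a': 1 → 0
read 'b': 0 → 3
read 'a': 3 → 1
read 'b': 1 → 2
read 'b': 2 → 4
read 'a': 4 → 3
read 'b': 3 → 2
After 11 symbols: 2.

2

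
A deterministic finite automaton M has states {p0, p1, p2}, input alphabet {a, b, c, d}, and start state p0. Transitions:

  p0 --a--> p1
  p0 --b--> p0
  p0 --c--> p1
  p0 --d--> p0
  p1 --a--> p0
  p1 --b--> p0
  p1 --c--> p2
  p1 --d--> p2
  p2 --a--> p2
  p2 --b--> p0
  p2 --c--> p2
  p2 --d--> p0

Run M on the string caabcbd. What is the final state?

start at p0
read 'c': p0 → p1
read 'a': p1 → p0
read 'a': p0 → p1
read 'b': p1 → p0
read 'c': p0 → p1
read 'b': p1 → p0
read 'd': p0 → p0

p0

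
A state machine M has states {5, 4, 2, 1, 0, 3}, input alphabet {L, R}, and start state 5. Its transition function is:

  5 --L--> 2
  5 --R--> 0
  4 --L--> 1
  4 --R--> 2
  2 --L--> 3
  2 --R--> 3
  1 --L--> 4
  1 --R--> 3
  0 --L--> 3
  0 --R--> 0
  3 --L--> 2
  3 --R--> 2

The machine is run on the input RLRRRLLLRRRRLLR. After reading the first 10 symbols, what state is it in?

start at 5
read 'R': 5 → 0
read 'L': 0 → 3
read 'R': 3 → 2
read 'R': 2 → 3
read 'R': 3 → 2
read 'L': 2 → 3
read 'L': 3 → 2
read 'L': 2 → 3
read 'R': 3 → 2
read 'R': 2 → 3
After 10 symbols: 3.

3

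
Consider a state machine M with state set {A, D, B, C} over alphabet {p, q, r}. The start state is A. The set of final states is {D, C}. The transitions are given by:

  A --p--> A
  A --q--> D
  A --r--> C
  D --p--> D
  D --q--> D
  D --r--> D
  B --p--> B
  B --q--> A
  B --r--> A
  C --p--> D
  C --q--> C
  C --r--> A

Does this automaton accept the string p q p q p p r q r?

Yes

start at A
read 'p': A → A
read 'q': A → D
read 'p': D → D
read 'q': D → D
read 'p': D → D
read 'p': D → D
read 'r': D → D
read 'q': D → D
read 'r': D → D
End state D is accepting.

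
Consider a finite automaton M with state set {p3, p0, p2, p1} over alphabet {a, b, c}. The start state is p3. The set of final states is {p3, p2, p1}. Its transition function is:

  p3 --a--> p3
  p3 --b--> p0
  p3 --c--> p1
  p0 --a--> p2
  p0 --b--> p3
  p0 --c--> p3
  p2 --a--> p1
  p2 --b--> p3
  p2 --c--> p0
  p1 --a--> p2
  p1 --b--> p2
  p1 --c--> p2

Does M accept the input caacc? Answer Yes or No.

No

p3 → p1 → p2 → p1 → p2 → p0
End state p0 is not accepting.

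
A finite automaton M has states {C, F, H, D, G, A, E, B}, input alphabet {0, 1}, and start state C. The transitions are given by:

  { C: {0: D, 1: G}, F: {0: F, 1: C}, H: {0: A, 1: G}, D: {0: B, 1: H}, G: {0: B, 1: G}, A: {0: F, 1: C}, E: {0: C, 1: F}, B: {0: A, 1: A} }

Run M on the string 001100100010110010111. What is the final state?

G

C → D → B → A → C → D → B → A → F → F → F → C → D → H → G → B → A → C → D → H → G → G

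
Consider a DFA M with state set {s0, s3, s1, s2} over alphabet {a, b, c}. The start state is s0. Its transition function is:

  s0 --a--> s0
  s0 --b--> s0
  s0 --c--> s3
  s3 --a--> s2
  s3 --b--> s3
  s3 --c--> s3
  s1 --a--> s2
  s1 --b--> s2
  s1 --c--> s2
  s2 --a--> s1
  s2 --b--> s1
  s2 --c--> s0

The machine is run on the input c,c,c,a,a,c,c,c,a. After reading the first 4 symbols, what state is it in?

s0 → s3 → s3 → s3 → s2
After 4 symbols: s2.

s2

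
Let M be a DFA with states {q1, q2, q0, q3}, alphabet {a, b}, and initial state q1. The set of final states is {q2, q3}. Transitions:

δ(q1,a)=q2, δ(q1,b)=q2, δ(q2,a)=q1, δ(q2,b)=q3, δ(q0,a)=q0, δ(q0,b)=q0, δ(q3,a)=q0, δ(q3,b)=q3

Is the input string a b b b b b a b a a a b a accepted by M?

No

start at q1
read 'a': q1 → q2
read 'b': q2 → q3
read 'b': q3 → q3
read 'b': q3 → q3
read 'b': q3 → q3
read 'b': q3 → q3
read 'a': q3 → q0
read 'b': q0 → q0
read 'a': q0 → q0
read 'a': q0 → q0
read 'a': q0 → q0
read 'b': q0 → q0
read 'a': q0 → q0
End state q0 is not accepting.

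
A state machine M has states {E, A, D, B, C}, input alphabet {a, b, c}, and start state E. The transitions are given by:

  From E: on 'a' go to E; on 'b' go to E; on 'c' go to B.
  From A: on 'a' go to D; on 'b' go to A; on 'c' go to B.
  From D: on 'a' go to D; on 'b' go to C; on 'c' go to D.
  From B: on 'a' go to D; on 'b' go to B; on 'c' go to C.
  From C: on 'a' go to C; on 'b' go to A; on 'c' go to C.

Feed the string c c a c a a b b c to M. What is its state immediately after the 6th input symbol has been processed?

E → B → C → C → C → C → C
After 6 symbols: C.

C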